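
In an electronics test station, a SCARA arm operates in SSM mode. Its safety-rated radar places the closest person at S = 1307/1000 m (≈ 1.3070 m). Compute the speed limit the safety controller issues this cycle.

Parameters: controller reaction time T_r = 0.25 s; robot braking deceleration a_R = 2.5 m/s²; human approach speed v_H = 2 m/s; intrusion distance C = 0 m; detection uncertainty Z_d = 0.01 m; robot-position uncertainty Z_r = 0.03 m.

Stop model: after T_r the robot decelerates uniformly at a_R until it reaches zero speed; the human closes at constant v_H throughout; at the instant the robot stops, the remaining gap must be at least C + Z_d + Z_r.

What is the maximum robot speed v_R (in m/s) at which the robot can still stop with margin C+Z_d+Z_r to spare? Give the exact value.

at the boundary: (1/5)·v² + (21/20)·v + (-767/1000) = 0
  disc = (21/20)² − 4·(1/5)·(-767/1000) = 17161/10000 ; √disc = 131/100
  v_R = (−(21/20) + 131/100) / (2·(1/5)) = 13/20 m/s
check:
T_s = v_R/a_R = (13/20)/(5/2) = 0.2600 s
robot in T_r: 0.6500·0.2500 = 0.1625 m
braking distance = 0.6500²/(2·2.5000) = 0.0845 m
person approaches 2.0000·(0.2500+0.2600) = 1.0200 m
margins: 0.0000+0.0100+0.0300 = 0.0400 m
sum ≈ 0.1625+0.0845+1.0200+0.0400 ≈ 1.3070 m = S ✓

v_R_max = 13/20 m/s = 0.6500 m/s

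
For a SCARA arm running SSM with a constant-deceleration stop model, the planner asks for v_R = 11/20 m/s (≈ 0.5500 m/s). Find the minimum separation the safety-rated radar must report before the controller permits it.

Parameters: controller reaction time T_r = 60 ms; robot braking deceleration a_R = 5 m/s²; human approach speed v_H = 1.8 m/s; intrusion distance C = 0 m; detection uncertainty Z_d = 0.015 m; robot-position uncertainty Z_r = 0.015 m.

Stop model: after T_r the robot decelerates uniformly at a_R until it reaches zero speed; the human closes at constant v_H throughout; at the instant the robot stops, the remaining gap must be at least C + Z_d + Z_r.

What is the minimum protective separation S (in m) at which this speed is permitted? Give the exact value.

braking lasts T_s = (11/20)/5 = 0.1100 s
robot in T_r: 0.5500·0.0600 = 0.0330 m
robot covers 0.5500·0.1100 − ½·5.0000·0.1100² = 0.0302 m while stopping
human closes 1.8000·0.1700 = 0.3060 m
margins: 0.0000+0.0150+0.0150 = 0.0300 m
S_min ≈ 0.0330+0.0302+0.3060+0.0300  ⇒  S_min = 1597/4000 m

S_min = 1597/4000 m = 0.3992 m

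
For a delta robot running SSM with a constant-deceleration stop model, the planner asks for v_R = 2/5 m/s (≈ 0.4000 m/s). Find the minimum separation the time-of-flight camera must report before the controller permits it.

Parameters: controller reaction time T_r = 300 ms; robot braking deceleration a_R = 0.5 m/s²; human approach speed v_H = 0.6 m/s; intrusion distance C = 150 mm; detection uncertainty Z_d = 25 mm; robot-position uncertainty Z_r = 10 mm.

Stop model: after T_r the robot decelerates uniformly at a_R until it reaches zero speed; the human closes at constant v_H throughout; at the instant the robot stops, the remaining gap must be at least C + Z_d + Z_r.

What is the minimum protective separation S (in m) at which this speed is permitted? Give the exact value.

braking lasts T_s = (2/5)/(1/2) = 0.8000 s
robot in T_r: 0.4000·0.3000 = 0.1200 m
braking distance = 0.4000²/(2·0.5000) = 0.1600 m
human closes 0.6000·1.1000 = 0.6600 m
C+Z_d+Z_r = 0.1500+0.0250+0.0100 = 0.1850 m
S_min ≈ 0.1200+0.1600+0.6600+0.1850  ⇒  S_min = 9/8 m

S_min = 9/8 m = 1.1250 m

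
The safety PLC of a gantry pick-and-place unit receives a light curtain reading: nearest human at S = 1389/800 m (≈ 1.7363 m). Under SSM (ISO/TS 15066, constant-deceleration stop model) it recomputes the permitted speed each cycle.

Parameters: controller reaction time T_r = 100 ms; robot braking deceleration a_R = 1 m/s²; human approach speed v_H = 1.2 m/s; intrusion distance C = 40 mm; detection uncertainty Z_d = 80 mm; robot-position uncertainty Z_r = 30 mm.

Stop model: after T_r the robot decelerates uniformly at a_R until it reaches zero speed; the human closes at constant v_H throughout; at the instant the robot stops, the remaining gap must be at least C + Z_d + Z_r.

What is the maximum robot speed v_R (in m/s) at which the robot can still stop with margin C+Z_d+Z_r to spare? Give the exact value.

collect terms ⇒ (1/2)·v_R² + (13/10)·v_R + (-1173/800) = 0
  disc = (13/10)² − 4·(1/2)·(-1173/800) = 1849/400 ; √disc = 43/20
  v_R = (−(13/10) + 43/20) / (2·(1/2)) = 17/20 m/s
check:
T_s = v_R/a_R = (17/20)/1 = 0.8500 s
reaction-phase robot travel = 0.8500·0.1000 = 0.0850 m
robot under decel: 0.8500²/(2·1.0000) = 0.3613 m
person approaches 1.2000·(0.1000+0.8500) = 1.1400 m
residual clearance needed = 0.0400+0.0800+0.0300 = 0.1500 m
sum ≈ 0.0850+0.3613+1.1400+0.1500 ≈ 1.7363 m = S ✓

v_R_max = 17/20 m/s = 0.8500 m/s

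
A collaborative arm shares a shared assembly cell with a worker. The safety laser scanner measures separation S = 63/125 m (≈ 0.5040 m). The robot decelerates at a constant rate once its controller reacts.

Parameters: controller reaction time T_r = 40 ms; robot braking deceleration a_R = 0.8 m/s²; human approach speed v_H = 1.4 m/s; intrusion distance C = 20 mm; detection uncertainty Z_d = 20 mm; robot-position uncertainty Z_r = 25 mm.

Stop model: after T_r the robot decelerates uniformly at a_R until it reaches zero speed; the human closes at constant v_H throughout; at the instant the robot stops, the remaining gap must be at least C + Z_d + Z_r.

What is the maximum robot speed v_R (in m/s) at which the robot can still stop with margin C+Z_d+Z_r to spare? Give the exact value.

collect terms ⇒ (5/8)·v_R² + (179/100)·v_R + (-383/1000) = 0
  disc = (179/100)² − 4·(5/8)·(-383/1000) = 2601/625 ; √disc = 51/25
  v_R = (−(179/100) + 51/25) / (2·(5/8)) = 1/5 m/s
check:
stop time T_s = (1/5)/(4/5) = 0.2500 s
reaction-phase robot travel = 0.2000·0.0400 = 0.0080 m
robot under decel: 0.2000²/(2·0.8000) = 0.0250 m
human closes 1.4000·0.2900 = 0.4060 m
C+Z_d+Z_r = 0.0200+0.0200+0.0250 = 0.0650 m
sum ≈ 0.0080+0.0250+0.4060+0.0650 ≈ 0.5040 m = S ✓

v_R_max = 1/5 m/s = 0.2000 m/s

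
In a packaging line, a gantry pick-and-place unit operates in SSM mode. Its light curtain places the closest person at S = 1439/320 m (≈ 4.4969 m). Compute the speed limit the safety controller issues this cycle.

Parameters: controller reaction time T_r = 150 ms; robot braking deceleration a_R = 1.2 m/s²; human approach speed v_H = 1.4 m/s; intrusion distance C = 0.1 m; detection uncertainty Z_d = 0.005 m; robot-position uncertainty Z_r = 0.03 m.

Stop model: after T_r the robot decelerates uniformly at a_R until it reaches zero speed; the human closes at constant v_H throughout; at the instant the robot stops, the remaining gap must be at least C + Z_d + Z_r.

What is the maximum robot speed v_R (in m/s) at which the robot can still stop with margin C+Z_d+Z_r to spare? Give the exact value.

collect terms ⇒ (5/12)·v_R² + (79/60)·v_R + (-6643/1600) = 0
  disc = (79/60)² − 4·(5/12)·(-6643/1600) = 124609/14400 ; √disc = 353/120
  v_R = (−(79/60) + 353/120) / (2·(5/12)) = 39/20 m/s
check:
T_s = v_R/a_R = (39/20)/(6/5) = 1.6250 s
robot covers v_R·T_r = 1.9500·0.1500 = 0.2925 m before braking
robot covers 1.9500·1.6250 − ½·1.2000·1.6250² = 1.5844 m while stopping
human closes 1.4000·1.7750 = 2.4850 m
margins: 0.1000+0.0050+0.0300 = 0.1350 m
sum ≈ 0.2925+1.5844+2.4850+0.1350 ≈ 4.4969 m = S ✓

v_R_max = 39/20 m/s = 1.9500 m/s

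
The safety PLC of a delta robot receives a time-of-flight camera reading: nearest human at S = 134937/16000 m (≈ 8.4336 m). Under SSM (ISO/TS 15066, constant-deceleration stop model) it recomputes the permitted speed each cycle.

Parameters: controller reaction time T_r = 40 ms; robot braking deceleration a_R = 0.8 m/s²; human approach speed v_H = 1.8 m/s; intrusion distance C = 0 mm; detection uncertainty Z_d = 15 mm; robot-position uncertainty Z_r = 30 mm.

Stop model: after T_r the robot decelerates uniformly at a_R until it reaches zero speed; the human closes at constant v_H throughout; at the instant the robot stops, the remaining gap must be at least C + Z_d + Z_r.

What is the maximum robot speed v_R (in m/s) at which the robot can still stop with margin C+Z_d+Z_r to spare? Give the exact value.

v_R_max = 9/4 m/s = 2.2500 m/s

quadratic (5/8)·v² + (229/100)·v + (-26613/3200) = 0
  disc = (229/100)² − 4·(5/8)·(-26613/3200) = 4165681/160000 ; √disc = 2041/400
  v_R = (−(229/100) + 2041/400) / (2·(5/8)) = 9/4 m/s
check:
braking lasts T_s = (9/4)/(4/5) = 2.8125 s
robot in T_r: 2.2500·0.0400 = 0.0900 m
robot under decel: 2.2500²/(2·0.8000) = 3.1641 m
human over T_r+T_s: 1.8000·(0.0400+2.8125) = 5.1345 m
C+Z_d+Z_r = 0.0000+0.0150+0.0300 = 0.0450 m
sum ≈ 0.0900+3.1641+5.1345+0.0450 ≈ 8.4336 m = S ✓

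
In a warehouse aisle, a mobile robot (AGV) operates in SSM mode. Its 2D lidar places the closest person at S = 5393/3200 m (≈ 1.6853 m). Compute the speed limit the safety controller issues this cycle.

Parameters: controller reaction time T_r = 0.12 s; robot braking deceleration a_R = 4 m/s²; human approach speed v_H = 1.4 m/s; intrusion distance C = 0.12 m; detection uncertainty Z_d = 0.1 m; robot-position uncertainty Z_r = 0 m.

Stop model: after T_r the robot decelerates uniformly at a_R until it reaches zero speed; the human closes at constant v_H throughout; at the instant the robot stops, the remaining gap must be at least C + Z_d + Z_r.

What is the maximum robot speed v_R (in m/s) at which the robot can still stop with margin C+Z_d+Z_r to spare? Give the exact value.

quadratic (1/8)·v² + (47/100)·v + (-20757/16000) = 0
  disc = (47/100)² − 4·(1/8)·(-20757/16000) = 139129/160000 ; √disc = 373/400
  v_R = (−(47/100) + 373/400) / (2·(1/8)) = 37/20 m/s
check:
stop time T_s = (37/20)/4 = 0.4625 s
reaction-phase robot travel = 1.8500·0.1200 = 0.2220 m
braking distance = 1.8500²/(2·4.0000) = 0.4278 m
human over T_r+T_s: 1.4000·(0.1200+0.4625) = 0.8155 m
C+Z_d+Z_r = 0.1200+0.1000+0.0000 = 0.2200 m
sum ≈ 0.2220+0.4278+0.8155+0.2200 ≈ 1.6853 m = S ✓

v_R_max = 37/20 m/s = 1.8500 m/s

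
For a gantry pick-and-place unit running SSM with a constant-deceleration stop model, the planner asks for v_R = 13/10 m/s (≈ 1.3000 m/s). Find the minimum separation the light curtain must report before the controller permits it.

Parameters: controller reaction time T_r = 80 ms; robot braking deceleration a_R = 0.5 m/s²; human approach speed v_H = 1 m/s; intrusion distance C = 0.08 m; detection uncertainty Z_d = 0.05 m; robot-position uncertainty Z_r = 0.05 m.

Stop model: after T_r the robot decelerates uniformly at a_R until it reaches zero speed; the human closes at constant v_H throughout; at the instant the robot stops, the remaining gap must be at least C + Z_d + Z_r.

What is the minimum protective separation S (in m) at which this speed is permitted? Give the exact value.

T_s = v_R/a_R = (13/10)/(1/2) = 2.6000 s
robot covers v_R·T_r = 1.3000·0.0800 = 0.1040 m before braking
robot under decel: 1.3000²/(2·0.5000) = 1.6900 m
person approaches 1.0000·(0.0800+2.6000) = 2.6800 m
margins: 0.0800+0.0500+0.0500 = 0.1800 m
S_min ≈ 0.1040+1.6900+2.6800+0.1800  ⇒  S_min = 2327/500 m

S_min = 2327/500 m = 4.6540 m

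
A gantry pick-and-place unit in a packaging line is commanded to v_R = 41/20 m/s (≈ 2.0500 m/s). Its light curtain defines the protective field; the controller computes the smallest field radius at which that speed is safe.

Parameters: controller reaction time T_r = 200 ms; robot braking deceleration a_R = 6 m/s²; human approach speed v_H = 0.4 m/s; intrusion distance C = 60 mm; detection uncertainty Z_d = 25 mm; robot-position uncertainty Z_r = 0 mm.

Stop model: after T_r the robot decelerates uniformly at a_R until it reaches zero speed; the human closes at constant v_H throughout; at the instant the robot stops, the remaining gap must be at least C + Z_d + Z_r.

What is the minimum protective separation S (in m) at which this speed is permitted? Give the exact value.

S_min = 1699/1600 m = 1.0619 m

stop time T_s = (41/20)/6 = 0.3417 s
robot covers v_R·T_r = 2.0500·0.2000 = 0.4100 m before braking
robot covers 2.0500·0.3417 − ½·6.0000·0.3417² = 0.3502 m while stopping
human closes 0.4000·0.5417 = 0.2167 m
margins: 0.0600+0.0250+0.0000 = 0.0850 m
S_min ≈ 0.4100+0.3502+0.2167+0.0850  ⇒  S_min = 1699/1600 m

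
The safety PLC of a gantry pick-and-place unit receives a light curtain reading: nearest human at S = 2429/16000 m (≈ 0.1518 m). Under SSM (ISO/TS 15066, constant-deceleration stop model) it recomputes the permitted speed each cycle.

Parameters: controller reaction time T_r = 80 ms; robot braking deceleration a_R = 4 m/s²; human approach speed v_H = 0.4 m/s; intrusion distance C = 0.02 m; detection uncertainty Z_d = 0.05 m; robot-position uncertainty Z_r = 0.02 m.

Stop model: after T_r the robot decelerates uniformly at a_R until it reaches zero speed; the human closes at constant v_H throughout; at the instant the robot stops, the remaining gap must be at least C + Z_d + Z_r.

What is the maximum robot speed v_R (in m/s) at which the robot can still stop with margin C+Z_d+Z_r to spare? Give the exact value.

v_R_max = 3/20 m/s = 0.1500 m/s

quadratic (1/8)·v² + (9/50)·v + (-477/16000) = 0
  disc = (9/50)² − 4·(1/8)·(-477/16000) = 7569/160000 ; √disc = 87/400
  v_R = (−(9/50) + 87/400) / (2·(1/8)) = 3/20 m/s
check:
stop time T_s = (3/20)/4 = 0.0375 s
robot in T_r: 0.1500·0.0800 = 0.0120 m
robot covers 0.1500·0.0375 − ½·4.0000·0.0375² = 0.0028 m while stopping
person approaches 0.4000·(0.0800+0.0375) = 0.0470 m
C+Z_d+Z_r = 0.0200+0.0500+0.0200 = 0.0900 m
sum ≈ 0.0120+0.0028+0.0470+0.0900 ≈ 0.1518 m = S ✓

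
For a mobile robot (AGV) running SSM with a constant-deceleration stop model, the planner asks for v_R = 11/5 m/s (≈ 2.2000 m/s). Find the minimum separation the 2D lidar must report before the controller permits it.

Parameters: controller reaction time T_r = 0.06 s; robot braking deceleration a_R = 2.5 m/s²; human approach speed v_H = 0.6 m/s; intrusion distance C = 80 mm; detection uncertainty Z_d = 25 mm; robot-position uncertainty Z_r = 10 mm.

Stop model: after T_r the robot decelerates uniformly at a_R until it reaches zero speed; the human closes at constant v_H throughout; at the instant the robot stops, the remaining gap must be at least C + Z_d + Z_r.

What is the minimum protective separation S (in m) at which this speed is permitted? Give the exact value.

stop time T_s = (11/5)/(5/2) = 0.8800 s
robot in T_r: 2.2000·0.0600 = 0.1320 m
robot under decel: 2.2000²/(2·2.5000) = 0.9680 m
human closes 0.6000·0.9400 = 0.5640 m
C+Z_d+Z_r = 0.0800+0.0250+0.0100 = 0.1150 m
S_min ≈ 0.1320+0.9680+0.5640+0.1150  ⇒  S_min = 1779/1000 m

S_min = 1779/1000 m = 1.7790 m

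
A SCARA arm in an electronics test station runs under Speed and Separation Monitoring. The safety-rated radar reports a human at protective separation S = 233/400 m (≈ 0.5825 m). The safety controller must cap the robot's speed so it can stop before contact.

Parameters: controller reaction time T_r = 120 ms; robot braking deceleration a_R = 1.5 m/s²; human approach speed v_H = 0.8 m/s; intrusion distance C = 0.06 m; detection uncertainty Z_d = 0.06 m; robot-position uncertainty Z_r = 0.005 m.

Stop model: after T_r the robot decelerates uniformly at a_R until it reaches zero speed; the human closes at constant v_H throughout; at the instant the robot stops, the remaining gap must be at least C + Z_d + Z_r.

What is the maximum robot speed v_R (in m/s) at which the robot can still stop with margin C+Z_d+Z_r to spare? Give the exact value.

v_R_max = 9/20 m/s = 0.4500 m/s

quadratic (1/3)·v² + (49/75)·v + (-723/2000) = 0
  disc = (49/75)² − 4·(1/3)·(-723/2000) = 20449/22500 ; √disc = 143/150
  v_R = (−(49/75) + 143/150) / (2·(1/3)) = 9/20 m/s
check:
braking lasts T_s = (9/20)/(3/2) = 0.3000 s
reaction-phase robot travel = 0.4500·0.1200 = 0.0540 m
braking distance = 0.4500²/(2·1.5000) = 0.0675 m
human closes 0.8000·0.4200 = 0.3360 m
margins: 0.0600+0.0600+0.0050 = 0.1250 m
sum ≈ 0.0540+0.0675+0.3360+0.1250 ≈ 0.5825 m = S ✓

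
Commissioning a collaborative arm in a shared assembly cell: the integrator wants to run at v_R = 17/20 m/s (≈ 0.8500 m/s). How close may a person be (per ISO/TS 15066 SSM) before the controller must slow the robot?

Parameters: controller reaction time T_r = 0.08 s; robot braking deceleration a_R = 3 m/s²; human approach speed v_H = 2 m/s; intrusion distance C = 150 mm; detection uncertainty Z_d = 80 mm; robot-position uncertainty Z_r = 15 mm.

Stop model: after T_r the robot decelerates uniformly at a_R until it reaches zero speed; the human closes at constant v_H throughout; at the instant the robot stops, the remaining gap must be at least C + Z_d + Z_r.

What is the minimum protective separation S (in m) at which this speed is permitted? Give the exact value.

S_min = 13921/12000 m = 1.1601 m

T_s = v_R/a_R = (17/20)/3 = 0.2833 s
robot covers v_R·T_r = 0.8500·0.0800 = 0.0680 m before braking
robot under decel: 0.8500²/(2·3.0000) = 0.1204 m
human closes 2.0000·0.3633 = 0.7267 m
C+Z_d+Z_r = 0.1500+0.0800+0.0150 = 0.2450 m
S_min ≈ 0.0680+0.1204+0.7267+0.2450  ⇒  S_min = 13921/12000 m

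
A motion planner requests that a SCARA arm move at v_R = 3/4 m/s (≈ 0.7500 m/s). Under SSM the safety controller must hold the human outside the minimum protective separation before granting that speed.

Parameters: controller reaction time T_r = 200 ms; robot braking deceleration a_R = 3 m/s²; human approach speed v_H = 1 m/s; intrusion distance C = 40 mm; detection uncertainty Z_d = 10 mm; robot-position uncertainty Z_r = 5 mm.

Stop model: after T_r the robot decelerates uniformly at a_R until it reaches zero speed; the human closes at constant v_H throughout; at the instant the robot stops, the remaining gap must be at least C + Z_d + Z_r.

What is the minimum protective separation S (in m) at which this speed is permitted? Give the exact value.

stop time T_s = (3/4)/3 = 0.2500 s
robot covers v_R·T_r = 0.7500·0.2000 = 0.1500 m before braking
robot covers 0.7500·0.2500 − ½·3.0000·0.2500² = 0.0938 m while stopping
human closes 1.0000·0.4500 = 0.4500 m
residual clearance needed = 0.0400+0.0100+0.0050 = 0.0550 m
S_min ≈ 0.1500+0.0938+0.4500+0.0550  ⇒  S_min = 599/800 m

S_min = 599/800 m = 0.7488 m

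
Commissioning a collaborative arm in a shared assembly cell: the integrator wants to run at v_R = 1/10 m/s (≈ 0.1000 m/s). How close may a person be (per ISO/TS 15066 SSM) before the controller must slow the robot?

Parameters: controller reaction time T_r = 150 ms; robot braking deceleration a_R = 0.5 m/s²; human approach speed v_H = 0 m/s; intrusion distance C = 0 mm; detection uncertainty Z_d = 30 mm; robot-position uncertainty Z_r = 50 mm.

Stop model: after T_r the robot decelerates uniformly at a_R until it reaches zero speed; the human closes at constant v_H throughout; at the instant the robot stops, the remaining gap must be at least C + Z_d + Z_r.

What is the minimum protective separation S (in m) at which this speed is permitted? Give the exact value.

braking lasts T_s = (1/10)/(1/2) = 0.2000 s
robot covers v_R·T_r = 0.1000·0.1500 = 0.0150 m before braking
robot covers 0.1000·0.2000 − ½·0.5000·0.2000² = 0.0100 m while stopping
human over T_r+T_s: 0.0000·(0.1500+0.2000) = 0.0000 m
margins: 0.0000+0.0300+0.0500 = 0.0800 m
S_min ≈ 0.0150+0.0100+0.0000+0.0800  ⇒  S_min = 21/200 m

S_min = 21/200 m = 0.1050 m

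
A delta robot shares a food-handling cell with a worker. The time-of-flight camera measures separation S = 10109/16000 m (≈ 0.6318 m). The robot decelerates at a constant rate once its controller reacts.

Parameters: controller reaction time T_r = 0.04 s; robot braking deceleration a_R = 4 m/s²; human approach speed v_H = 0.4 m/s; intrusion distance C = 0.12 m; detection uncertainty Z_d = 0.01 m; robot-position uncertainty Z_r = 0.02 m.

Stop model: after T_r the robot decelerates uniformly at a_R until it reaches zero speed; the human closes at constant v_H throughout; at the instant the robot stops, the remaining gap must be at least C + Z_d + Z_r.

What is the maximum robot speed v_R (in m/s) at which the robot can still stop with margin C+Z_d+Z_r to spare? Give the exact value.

collect terms ⇒ (1/8)·v_R² + (7/50)·v_R + (-7453/16000) = 0
  disc = (7/50)² − 4·(1/8)·(-7453/16000) = 40401/160000 ; √disc = 201/400
  v_R = (−(7/50) + 201/400) / (2·(1/8)) = 29/20 m/s
check:
T_s = v_R/a_R = (29/20)/4 = 0.3625 s
robot covers v_R·T_r = 1.4500·0.0400 = 0.0580 m before braking
robot under decel: 1.4500²/(2·4.0000) = 0.2628 m
human closes 0.4000·0.4025 = 0.1610 m
margins: 0.1200+0.0100+0.0200 = 0.1500 m
sum ≈ 0.0580+0.2628+0.1610+0.1500 ≈ 0.6318 m = S ✓

v_R_max = 29/20 m/s = 1.4500 m/s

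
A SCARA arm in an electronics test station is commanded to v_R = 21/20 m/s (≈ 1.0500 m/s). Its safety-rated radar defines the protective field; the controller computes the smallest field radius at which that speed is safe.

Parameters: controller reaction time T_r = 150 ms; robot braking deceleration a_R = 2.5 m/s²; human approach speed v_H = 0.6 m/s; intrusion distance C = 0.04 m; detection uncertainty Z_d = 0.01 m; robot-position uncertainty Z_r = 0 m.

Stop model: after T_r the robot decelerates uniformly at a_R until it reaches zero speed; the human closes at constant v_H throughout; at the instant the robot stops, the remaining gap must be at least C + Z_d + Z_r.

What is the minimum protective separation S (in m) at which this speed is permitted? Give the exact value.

stop time T_s = (21/20)/(5/2) = 0.4200 s
robot in T_r: 1.0500·0.1500 = 0.1575 m
robot covers 1.0500·0.4200 − ½·2.5000·0.4200² = 0.2205 m while stopping
human over T_r+T_s: 0.6000·(0.1500+0.4200) = 0.3420 m
C+Z_d+Z_r = 0.0400+0.0100+0.0000 = 0.0500 m
S_min ≈ 0.1575+0.2205+0.3420+0.0500  ⇒  S_min = 77/100 m

S_min = 77/100 m = 0.7700 m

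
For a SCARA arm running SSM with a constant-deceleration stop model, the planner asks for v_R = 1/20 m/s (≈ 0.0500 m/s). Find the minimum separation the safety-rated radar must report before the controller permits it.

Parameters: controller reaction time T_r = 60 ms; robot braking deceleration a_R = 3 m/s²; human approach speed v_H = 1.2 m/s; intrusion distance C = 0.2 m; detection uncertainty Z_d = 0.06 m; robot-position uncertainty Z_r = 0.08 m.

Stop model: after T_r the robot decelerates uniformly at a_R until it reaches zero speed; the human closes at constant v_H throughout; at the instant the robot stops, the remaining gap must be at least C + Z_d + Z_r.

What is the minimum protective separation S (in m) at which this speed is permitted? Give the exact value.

S_min = 209/480 m = 0.4354 m

stop time T_s = (1/20)/3 = 0.0167 s
reaction-phase robot travel = 0.0500·0.0600 = 0.0030 m
robot covers 0.0500·0.0167 − ½·3.0000·0.0167² = 0.0004 m while stopping
human over T_r+T_s: 1.2000·(0.0600+0.0167) = 0.0920 m
residual clearance needed = 0.2000+0.0600+0.0800 = 0.3400 m
S_min ≈ 0.0030+0.0004+0.0920+0.3400  ⇒  S_min = 209/480 m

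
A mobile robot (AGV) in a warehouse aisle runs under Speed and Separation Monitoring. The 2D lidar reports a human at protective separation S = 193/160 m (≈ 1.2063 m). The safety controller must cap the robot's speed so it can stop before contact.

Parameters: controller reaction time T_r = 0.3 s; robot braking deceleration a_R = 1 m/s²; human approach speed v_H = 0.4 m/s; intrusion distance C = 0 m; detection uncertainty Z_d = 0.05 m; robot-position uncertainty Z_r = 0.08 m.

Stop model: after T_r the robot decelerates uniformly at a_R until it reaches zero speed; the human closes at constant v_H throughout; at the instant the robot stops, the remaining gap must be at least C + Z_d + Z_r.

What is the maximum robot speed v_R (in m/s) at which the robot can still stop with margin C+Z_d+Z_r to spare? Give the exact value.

quadratic (1/2)·v² + (7/10)·v + (-153/160) = 0
  disc = (7/10)² − 4·(1/2)·(-153/160) = 961/400 ; √disc = 31/20
  v_R = (−(7/10) + 31/20) / (2·(1/2)) = 17/20 m/s
check:
T_s = v_R/a_R = (17/20)/1 = 0.8500 s
reaction-phase robot travel = 0.8500·0.3000 = 0.2550 m
robot under decel: 0.8500²/(2·1.0000) = 0.3613 m
human over T_r+T_s: 0.4000·(0.3000+0.8500) = 0.4600 m
C+Z_d+Z_r = 0.0000+0.0500+0.0800 = 0.1300 m
sum ≈ 0.2550+0.3613+0.4600+0.1300 ≈ 1.2063 m = S ✓

v_R_max = 17/20 m/s = 0.8500 m/s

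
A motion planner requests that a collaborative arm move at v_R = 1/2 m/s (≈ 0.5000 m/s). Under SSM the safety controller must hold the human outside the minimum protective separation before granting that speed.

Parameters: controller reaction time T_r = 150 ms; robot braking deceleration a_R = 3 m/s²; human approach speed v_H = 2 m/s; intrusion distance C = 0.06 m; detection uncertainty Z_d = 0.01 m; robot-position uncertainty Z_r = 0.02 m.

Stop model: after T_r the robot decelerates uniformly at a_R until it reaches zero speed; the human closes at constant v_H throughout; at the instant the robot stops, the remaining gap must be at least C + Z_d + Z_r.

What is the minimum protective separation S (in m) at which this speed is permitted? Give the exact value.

S_min = 21/25 m = 0.8400 m

stop time T_s = (1/2)/3 = 0.1667 s
robot covers v_R·T_r = 0.5000·0.1500 = 0.0750 m before braking
braking distance = 0.5000²/(2·3.0000) = 0.0417 m
person approaches 2.0000·(0.1500+0.1667) = 0.6333 m
margins: 0.0600+0.0100+0.0200 = 0.0900 m
S_min ≈ 0.0750+0.0417+0.6333+0.0900  ⇒  S_min = 21/25 m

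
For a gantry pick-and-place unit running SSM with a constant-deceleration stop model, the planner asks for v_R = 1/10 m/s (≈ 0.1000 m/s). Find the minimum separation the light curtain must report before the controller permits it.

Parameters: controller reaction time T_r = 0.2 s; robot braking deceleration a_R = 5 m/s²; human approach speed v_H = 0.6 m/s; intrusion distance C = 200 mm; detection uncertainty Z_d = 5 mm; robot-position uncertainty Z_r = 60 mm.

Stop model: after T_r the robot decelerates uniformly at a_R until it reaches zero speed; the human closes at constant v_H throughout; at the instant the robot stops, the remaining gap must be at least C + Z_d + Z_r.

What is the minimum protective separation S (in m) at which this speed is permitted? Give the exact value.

S_min = 209/500 m = 0.4180 m

braking lasts T_s = (1/10)/5 = 0.0200 s
robot covers v_R·T_r = 0.1000·0.2000 = 0.0200 m before braking
braking distance = 0.1000²/(2·5.0000) = 0.0010 m
human over T_r+T_s: 0.6000·(0.2000+0.0200) = 0.1320 m
residual clearance needed = 0.2000+0.0050+0.0600 = 0.2650 m
S_min ≈ 0.0200+0.0010+0.1320+0.2650  ⇒  S_min = 209/500 m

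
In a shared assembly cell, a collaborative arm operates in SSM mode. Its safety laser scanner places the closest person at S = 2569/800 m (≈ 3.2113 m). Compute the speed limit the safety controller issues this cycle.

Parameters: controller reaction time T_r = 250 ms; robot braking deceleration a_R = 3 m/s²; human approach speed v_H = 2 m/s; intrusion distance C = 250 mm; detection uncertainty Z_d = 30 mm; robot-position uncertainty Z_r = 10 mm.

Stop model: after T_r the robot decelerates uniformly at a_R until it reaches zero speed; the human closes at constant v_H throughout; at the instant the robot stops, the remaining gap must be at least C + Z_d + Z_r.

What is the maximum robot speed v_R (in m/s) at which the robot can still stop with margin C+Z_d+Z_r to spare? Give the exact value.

v_R_max = 39/20 m/s = 1.9500 m/s

collect terms ⇒ (1/6)·v_R² + (11/12)·v_R + (-1937/800) = 0
  disc = (11/12)² − 4·(1/6)·(-1937/800) = 2209/900 ; √disc = 47/30
  v_R = (−(11/12) + 47/30) / (2·(1/6)) = 39/20 m/s
check:
braking lasts T_s = (39/20)/3 = 0.6500 s
robot in T_r: 1.9500·0.2500 = 0.4875 m
robot covers 1.9500·0.6500 − ½·3.0000·0.6500² = 0.6338 m while stopping
human over T_r+T_s: 2.0000·(0.2500+0.6500) = 1.8000 m
margins: 0.2500+0.0300+0.0100 = 0.2900 m
sum ≈ 0.4875+0.6338+1.8000+0.2900 ≈ 3.2113 m = S ✓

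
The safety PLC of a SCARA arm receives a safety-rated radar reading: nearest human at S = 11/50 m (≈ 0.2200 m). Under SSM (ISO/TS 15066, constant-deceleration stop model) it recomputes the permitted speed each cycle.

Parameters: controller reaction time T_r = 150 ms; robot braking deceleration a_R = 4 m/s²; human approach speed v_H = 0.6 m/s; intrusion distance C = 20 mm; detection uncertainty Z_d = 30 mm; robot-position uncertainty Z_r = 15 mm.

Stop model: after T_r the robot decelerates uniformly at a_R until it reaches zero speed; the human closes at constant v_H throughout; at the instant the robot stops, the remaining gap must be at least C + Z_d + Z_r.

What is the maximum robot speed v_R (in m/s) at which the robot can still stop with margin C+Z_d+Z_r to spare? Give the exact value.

v_R_max = 1/5 m/s = 0.2000 m/s

collect terms ⇒ (1/8)·v_R² + (3/10)·v_R + (-13/200) = 0
  disc = (3/10)² − 4·(1/8)·(-13/200) = 49/400 ; √disc = 7/20
  v_R = (−(3/10) + 7/20) / (2·(1/8)) = 1/5 m/s
check:
braking lasts T_s = (1/5)/4 = 0.0500 s
reaction-phase robot travel = 0.2000·0.1500 = 0.0300 m
robot covers 0.2000·0.0500 − ½·4.0000·0.0500² = 0.0050 m while stopping
human over T_r+T_s: 0.6000·(0.1500+0.0500) = 0.1200 m
margins: 0.0200+0.0300+0.0150 = 0.0650 m
sum ≈ 0.0300+0.0050+0.1200+0.0650 ≈ 0.2200 m = S ✓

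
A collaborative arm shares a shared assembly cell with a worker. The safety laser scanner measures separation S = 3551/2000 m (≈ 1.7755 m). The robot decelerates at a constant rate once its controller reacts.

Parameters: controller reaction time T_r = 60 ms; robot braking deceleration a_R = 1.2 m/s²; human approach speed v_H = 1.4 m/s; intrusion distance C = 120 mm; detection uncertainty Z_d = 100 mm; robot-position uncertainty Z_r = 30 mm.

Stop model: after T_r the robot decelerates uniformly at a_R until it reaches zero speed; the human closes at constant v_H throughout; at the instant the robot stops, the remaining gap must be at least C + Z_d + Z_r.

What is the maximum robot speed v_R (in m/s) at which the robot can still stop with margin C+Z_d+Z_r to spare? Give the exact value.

at the boundary: (5/12)·v² + (92/75)·v + (-2883/2000) = 0
  disc = (92/75)² − 4·(5/12)·(-2883/2000) = 351649/90000 ; √disc = 593/300
  v_R = (−(92/75) + 593/300) / (2·(5/12)) = 9/10 m/s
check:
T_s = v_R/a_R = (9/10)/(6/5) = 0.7500 s
reaction-phase robot travel = 0.9000·0.0600 = 0.0540 m
robot under decel: 0.9000²/(2·1.2000) = 0.3375 m
human closes 1.4000·0.8100 = 1.1340 m
margins: 0.1200+0.1000+0.0300 = 0.2500 m
sum ≈ 0.0540+0.3375+1.1340+0.2500 ≈ 1.7755 m = S ✓

v_R_max = 9/10 m/s = 0.9000 m/s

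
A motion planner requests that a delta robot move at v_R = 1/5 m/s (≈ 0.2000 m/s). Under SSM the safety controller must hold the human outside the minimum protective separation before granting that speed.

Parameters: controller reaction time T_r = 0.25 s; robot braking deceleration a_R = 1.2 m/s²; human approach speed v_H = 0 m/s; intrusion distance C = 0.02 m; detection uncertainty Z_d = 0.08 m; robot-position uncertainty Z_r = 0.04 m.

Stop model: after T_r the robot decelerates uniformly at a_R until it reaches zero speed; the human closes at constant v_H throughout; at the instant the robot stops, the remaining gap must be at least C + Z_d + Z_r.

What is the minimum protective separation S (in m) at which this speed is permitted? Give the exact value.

S_min = 31/150 m = 0.2067 m

stop time T_s = (1/5)/(6/5) = 0.1667 s
robot covers v_R·T_r = 0.2000·0.2500 = 0.0500 m before braking
robot under decel: 0.2000²/(2·1.2000) = 0.0167 m
human closes 0.0000·0.4167 = 0.0000 m
C+Z_d+Z_r = 0.0200+0.0800+0.0400 = 0.1400 m
S_min ≈ 0.0500+0.0167+0.0000+0.1400  ⇒  S_min = 31/150 m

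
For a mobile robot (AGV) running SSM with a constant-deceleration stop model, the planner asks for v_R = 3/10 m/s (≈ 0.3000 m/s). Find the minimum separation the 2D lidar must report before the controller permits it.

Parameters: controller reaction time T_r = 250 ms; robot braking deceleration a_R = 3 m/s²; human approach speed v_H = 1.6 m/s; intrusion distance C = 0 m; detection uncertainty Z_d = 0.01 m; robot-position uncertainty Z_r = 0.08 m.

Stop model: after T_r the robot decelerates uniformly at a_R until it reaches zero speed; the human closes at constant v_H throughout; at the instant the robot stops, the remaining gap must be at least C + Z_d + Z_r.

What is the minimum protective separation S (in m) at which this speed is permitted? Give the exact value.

S_min = 37/50 m = 0.7400 m

braking lasts T_s = (3/10)/3 = 0.1000 s
robot covers v_R·T_r = 0.3000·0.2500 = 0.0750 m before braking
robot covers 0.3000·0.1000 − ½·3.0000·0.1000² = 0.0150 m while stopping
human closes 1.6000·0.3500 = 0.5600 m
C+Z_d+Z_r = 0.0000+0.0100+0.0800 = 0.0900 m
S_min ≈ 0.0750+0.0150+0.5600+0.0900  ⇒  S_min = 37/50 m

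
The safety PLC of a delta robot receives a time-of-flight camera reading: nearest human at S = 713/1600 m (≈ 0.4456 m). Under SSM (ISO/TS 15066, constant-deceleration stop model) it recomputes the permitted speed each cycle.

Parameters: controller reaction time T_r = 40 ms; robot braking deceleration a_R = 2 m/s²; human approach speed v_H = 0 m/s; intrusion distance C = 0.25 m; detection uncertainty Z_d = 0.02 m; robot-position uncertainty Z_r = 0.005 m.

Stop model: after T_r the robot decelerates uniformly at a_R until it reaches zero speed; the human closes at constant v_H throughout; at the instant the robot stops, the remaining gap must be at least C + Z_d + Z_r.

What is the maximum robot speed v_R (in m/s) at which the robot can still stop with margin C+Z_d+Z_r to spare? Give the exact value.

v_R_max = 3/4 m/s = 0.7500 m/s

at the boundary: (1/4)·v² + (1/25)·v + (-273/1600) = 0
  disc = (1/25)² − 4·(1/4)·(-273/1600) = 6889/40000 ; √disc = 83/200
  v_R = (−(1/25) + 83/200) / (2·(1/4)) = 3/4 m/s
check:
stop time T_s = (3/4)/2 = 0.3750 s
robot in T_r: 0.7500·0.0400 = 0.0300 m
robot under decel: 0.7500²/(2·2.0000) = 0.1406 m
human over T_r+T_s: 0.0000·(0.0400+0.3750) = 0.0000 m
residual clearance needed = 0.2500+0.0200+0.0050 = 0.2750 m
sum ≈ 0.0300+0.1406+0.0000+0.2750 ≈ 0.4456 m = S ✓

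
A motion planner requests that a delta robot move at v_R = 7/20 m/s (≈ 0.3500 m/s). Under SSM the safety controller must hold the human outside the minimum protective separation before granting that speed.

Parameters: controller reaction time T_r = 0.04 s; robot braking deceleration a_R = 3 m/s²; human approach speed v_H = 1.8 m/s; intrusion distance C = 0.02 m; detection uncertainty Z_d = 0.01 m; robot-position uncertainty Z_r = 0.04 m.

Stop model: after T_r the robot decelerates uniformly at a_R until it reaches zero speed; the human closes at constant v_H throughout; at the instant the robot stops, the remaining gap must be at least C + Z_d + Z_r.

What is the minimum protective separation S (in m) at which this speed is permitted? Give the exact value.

S_min = 4637/12000 m = 0.3864 m

T_s = v_R/a_R = (7/20)/3 = 0.1167 s
reaction-phase robot travel = 0.3500·0.0400 = 0.0140 m
braking distance = 0.3500²/(2·3.0000) = 0.0204 m
person approaches 1.8000·(0.0400+0.1167) = 0.2820 m
margins: 0.0200+0.0100+0.0400 = 0.0700 m
S_min ≈ 0.0140+0.0204+0.2820+0.0700  ⇒  S_min = 4637/12000 m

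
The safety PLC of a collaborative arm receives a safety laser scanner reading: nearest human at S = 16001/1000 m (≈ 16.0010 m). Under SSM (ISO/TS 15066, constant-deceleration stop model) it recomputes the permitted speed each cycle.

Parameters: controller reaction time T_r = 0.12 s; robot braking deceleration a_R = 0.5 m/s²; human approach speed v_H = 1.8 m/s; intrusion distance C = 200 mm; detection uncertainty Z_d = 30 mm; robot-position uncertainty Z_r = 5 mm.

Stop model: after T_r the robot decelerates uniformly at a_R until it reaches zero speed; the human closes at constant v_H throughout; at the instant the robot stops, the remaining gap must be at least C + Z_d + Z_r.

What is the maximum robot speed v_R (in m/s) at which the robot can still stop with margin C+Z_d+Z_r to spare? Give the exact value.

at the boundary: (1)·v² + (93/25)·v + (-311/20) = 0
  disc = (93/25)² − 4·(1)·(-311/20) = 47524/625 ; √disc = 218/25
  v_R = (−(93/25) + 218/25) / (2·(1)) = 5/2 m/s
check:
braking lasts T_s = (5/2)/(1/2) = 5.0000 s
robot in T_r: 2.5000·0.1200 = 0.3000 m
robot under decel: 2.5000²/(2·0.5000) = 6.2500 m
human over T_r+T_s: 1.8000·(0.1200+5.0000) = 9.2160 m
residual clearance needed = 0.2000+0.0300+0.0050 = 0.2350 m
sum ≈ 0.3000+6.2500+9.2160+0.2350 ≈ 16.0010 m = S ✓

v_R_max = 5/2 m/s = 2.5000 m/s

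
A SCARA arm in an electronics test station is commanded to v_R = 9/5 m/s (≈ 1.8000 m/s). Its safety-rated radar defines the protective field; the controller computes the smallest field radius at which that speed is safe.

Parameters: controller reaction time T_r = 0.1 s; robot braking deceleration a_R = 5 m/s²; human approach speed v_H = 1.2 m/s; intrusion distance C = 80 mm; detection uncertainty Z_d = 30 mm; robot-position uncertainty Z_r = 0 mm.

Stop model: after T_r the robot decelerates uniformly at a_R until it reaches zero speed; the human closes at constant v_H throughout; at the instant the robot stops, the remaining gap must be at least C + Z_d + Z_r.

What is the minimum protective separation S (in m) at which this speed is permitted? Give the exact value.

S_min = 583/500 m = 1.1660 m

braking lasts T_s = (9/5)/5 = 0.3600 s
reaction-phase robot travel = 1.8000·0.1000 = 0.1800 m
robot under decel: 1.8000²/(2·5.0000) = 0.3240 m
human over T_r+T_s: 1.2000·(0.1000+0.3600) = 0.5520 m
C+Z_d+Z_r = 0.0800+0.0300+0.0000 = 0.1100 m
S_min ≈ 0.1800+0.3240+0.5520+0.1100  ⇒  S_min = 583/500 m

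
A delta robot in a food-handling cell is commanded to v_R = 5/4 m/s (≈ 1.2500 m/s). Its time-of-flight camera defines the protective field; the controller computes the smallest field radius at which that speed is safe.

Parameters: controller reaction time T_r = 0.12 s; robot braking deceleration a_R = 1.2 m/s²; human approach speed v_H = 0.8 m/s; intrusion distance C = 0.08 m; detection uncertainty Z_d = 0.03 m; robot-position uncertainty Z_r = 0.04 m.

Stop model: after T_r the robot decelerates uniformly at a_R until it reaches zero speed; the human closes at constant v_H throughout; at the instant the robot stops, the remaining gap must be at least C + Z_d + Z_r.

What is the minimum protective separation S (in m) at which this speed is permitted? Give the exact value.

S_min = 15043/8000 m = 1.8804 m

T_s = v_R/a_R = (5/4)/(6/5) = 1.0417 s
robot covers v_R·T_r = 1.2500·0.1200 = 0.1500 m before braking
robot under decel: 1.2500²/(2·1.2000) = 0.6510 m
person approaches 0.8000·(0.1200+1.0417) = 0.9293 m
C+Z_d+Z_r = 0.0800+0.0300+0.0400 = 0.1500 m
S_min ≈ 0.1500+0.6510+0.9293+0.1500  ⇒  S_min = 15043/8000 m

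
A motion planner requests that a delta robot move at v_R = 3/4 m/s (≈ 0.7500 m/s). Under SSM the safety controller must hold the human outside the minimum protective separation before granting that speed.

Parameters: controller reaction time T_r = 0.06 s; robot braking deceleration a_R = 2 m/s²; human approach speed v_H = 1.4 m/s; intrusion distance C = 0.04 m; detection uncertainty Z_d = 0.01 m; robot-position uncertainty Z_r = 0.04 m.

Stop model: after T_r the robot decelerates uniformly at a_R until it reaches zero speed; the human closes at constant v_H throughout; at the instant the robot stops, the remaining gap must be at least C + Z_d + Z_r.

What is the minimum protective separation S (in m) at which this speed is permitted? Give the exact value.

S_min = 7077/8000 m = 0.8846 m

T_s = v_R/a_R = (3/4)/2 = 0.3750 s
reaction-phase robot travel = 0.7500·0.0600 = 0.0450 m
braking distance = 0.7500²/(2·2.0000) = 0.1406 m
human closes 1.4000·0.4350 = 0.6090 m
residual clearance needed = 0.0400+0.0100+0.0400 = 0.0900 m
S_min ≈ 0.0450+0.1406+0.6090+0.0900  ⇒  S_min = 7077/8000 m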